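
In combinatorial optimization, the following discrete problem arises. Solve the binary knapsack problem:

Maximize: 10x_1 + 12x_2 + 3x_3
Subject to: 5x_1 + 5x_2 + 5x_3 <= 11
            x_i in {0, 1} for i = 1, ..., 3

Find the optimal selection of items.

Items: item 1 (v=10, w=5), item 2 (v=12, w=5), item 3 (v=3, w=5)
Capacity: 11
Checking all 8 subsets (w = total weight, v = total value):
  {}: w = 0, v = 0
  {1}: w = 5, v = 10
  {2}: w = 5, v = 12
  {3}: w = 5, v = 3
  {1, 2}: w = 10, v = 22
  {1, 3}: w = 10, v = 13
  {2, 3}: w = 10, v = 15
  {1, 2, 3}: w = 15 > 11, infeasible
Best feasible subset: items [1, 2]
Total weight: 10 <= 11, total value: 22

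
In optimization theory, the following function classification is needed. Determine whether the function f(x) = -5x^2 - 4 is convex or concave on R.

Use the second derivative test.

f(x) = -5x^2 - 4
f'(x) = -10x + 0
f''(x) = -10
Since f''(x) = -10 < 0 for all x, f is concave on R.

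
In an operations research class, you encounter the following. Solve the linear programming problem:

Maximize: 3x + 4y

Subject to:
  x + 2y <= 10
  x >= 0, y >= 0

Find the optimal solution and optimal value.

The feasible region has vertices at [(0, 0), (10, 0), (0, 5)].
Checking objective 3x + 4y at each vertex:
  (0, 0): 3*0 + 4*0 = 0
  (10, 0): 3*10 + 4*0 = 30
  (0, 5): 3*0 + 4*5 = 20
Maximum is 30 at (10, 0).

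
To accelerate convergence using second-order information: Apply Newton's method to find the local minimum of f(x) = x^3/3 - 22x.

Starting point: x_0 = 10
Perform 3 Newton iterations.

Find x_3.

f(x) = x^3/3 - 22x
f'(x) = x^2 - 22, f''(x) = 2x
Newton update: x_{n+1} = x_n - (x_n^2 - 22)/(2*x_n)
Step 1: x_0 = 10, f'=78, f''=20, x_1 = 61/10
Step 2: x_1 = 61/10, f'=1521/100, f''=61/5, x_2 = 5921/1220
Step 3: x_2 = 5921/1220, f'=2313441/1488400, f''=5921/610, x_3 = 67803041/14447240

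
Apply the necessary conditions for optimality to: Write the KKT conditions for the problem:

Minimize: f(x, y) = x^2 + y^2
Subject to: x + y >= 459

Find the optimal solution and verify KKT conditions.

KKT conditions for min x^2 + y^2 s.t. x + y >= 459:
Stationarity: 2x = mu, 2y = mu
So x = y = mu/2.
Complementary slackness: mu*(x + y - 459) = 0
Primal feasibility: x + y >= 459; dual feasibility: mu >= 0
If mu = 0 then x = y = 0, but 0 + 0 < 459 is infeasible, so the constraint is active.
Constraint active: x + y = 2*(mu/2) = 459 => mu = 459
x = y = 459/2, f = 210681/2
Verify: stationarity 2*(459/2) = 459 = mu; primal 459/2 + 459/2 = 459 >= 459; dual mu = 459 >= 0; complementary slackness 459*(459 - 459) = 0. All KKT conditions hold.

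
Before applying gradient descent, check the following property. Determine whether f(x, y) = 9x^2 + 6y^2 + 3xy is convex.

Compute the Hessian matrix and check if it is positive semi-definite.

f(x,y) = 9x^2 + 6y^2 + 3xy
Hessian H = [[18, 3], [3, 12]]
trace(H) = 30, det(H) = 207
Eigenvalues: (30 +/- sqrt(72)) / 2 = 19.24, 10.76
Since both eigenvalues > 0, f is convex.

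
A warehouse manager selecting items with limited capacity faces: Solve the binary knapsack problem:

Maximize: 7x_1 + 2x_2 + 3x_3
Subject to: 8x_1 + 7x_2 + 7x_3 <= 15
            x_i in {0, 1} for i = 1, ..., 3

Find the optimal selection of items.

Items: item 1 (v=7, w=8), item 2 (v=2, w=7), item 3 (v=3, w=7)
Capacity: 15
Checking all 8 subsets (w = total weight, v = total value):
  {}: w = 0, v = 0
  {1}: w = 8, v = 7
  {2}: w = 7, v = 2
  {3}: w = 7, v = 3
  {1, 2}: w = 15, v = 9
  {1, 3}: w = 15, v = 10
  {2, 3}: w = 14, v = 5
  {1, 2, 3}: w = 22 > 15, infeasible
Best feasible subset: items [1, 3]
Total weight: 15 <= 15, total value: 10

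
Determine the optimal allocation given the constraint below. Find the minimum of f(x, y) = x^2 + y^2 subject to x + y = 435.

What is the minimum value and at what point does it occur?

Substitute y = 435 - x into f(x,y) = x^2 + y^2:
g(x) = x^2 + (435 - x)^2 = 2x^2 - 870x + 189225
g'(x) = 4x - 870 = 0  =>  x = 435/2
y = 435 - 435/2 = 435/2
Minimum value = (435/2)^2 + (435/2)^2 = 189225/2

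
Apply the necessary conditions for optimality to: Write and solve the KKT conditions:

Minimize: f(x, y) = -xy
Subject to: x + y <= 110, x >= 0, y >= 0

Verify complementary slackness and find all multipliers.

Problem: min -xy s.t. x + y <= 110 (multiplier lambda), x >= 0 (mu_x), y >= 0 (mu_y)
KKT stationarity: -y + lambda - mu_x = 0, -x + lambda - mu_y = 0, with lambda, mu_x, mu_y >= 0
Complementary slackness: lambda*(x + y - 110) = 0, mu_x*x = 0, mu_y*y = 0
If lambda = 0: y = -mu_x <= 0 and x = -mu_y <= 0 force x = y = 0 with f = 0; but x = y = 55 is feasible with f = -3025 < 0, so this is not the minimum. Hence lambda > 0 and x + y = 110.
Try x > 0, y > 0 (so mu_x = mu_y = 0): y = lambda, x = lambda => x = y = lambda
x + y = 110 => 2*lambda = 110 => lambda = 55
x* = y* = 55 > 0, consistent with mu_x = mu_y = 0.
(Any feasible point with x = 0 or y = 0 has f = 0 > -3025, so the minimum is not on those boundaries.)
min(-xy) = -3025 (i.e. max xy = 3025)
Multipliers: lambda = 55, mu_x = 0, mu_y = 0
Complementary slackness: lambda*(x + y - 110) = 55*(55 + 55 - 110) = 0, mu_x*x = 0*55 = 0, mu_y*y = 0*55 = 0. Satisfied.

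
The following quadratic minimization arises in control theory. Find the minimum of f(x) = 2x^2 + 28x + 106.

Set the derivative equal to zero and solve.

f(x) = 2x^2 + 28x + 106
f'(x) = 4x + (28) = 0
x = -28/4 = -7
f(-7) = 8
Since f''(x) = 4 > 0, this is a minimum.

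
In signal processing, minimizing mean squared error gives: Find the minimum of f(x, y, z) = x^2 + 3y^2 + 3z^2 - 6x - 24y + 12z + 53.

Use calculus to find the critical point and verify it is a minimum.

f(x,y,z) = x^2 + 3y^2 + 3z^2 - 6x - 24y + 12z + 53
df/dx = 2x + (-6) = 0 => x = 3
df/dy = 6y + (-24) = 0 => y = 4
df/dz = 6z + (12) = 0 => z = -2
f(3,4,-2) = 1*(3)^2 + 3*(4)^2 + 3*(-2)^2 + -6*(3) + -24*(4) + 12*(-2) + 53 = -16
Hessian is diagonal with entries 2, 6, 6 > 0, confirmed minimum.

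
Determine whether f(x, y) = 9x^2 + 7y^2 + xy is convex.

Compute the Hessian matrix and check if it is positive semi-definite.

f(x,y) = 9x^2 + 7y^2 + xy
Hessian H = [[18, 1], [1, 14]]
trace(H) = 32, det(H) = 251
Eigenvalues: (32 +/- sqrt(20)) / 2 = 18.24, 13.76
Since both eigenvalues > 0, f is convex.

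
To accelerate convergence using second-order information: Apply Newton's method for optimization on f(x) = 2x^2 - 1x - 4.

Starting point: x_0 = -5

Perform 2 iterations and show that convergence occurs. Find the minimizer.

f(x) = 2x^2 - 1x - 4, f'(x) = 4x + (-1), f''(x) = 4
Step 1: f'(-5) = -21, x_1 = -5 - -21/4 = 1/4
Step 2: f'(1/4) = 0, x_2 = 1/4 (converged)
Newton's method converges in 1 step for quadratics.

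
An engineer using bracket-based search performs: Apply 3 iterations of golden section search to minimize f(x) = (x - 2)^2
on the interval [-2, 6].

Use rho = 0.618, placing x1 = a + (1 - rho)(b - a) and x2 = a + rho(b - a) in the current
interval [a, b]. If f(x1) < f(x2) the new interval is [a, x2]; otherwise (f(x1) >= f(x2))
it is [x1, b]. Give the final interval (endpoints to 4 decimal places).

Golden section search for min of f(x) = (x - 2)^2 on [-2, 6].
Each step: x1 = a + (1 - rho)(b - a), x2 = a + rho(b - a); if f(x1) < f(x2) keep [a, x2], otherwise keep [x1, b].
Step 1: [-2.0000, 6.0000], x1=1.0560 (f=0.8911), x2=2.9440 (f=0.8911); f(x1) = f(x2) (tie, not '<') => keep [1.0560, 6.0000]
Step 2: [1.0560, 6.0000], x1=2.9446 (f=0.8923), x2=4.1114 (f=4.4580); f(x1) < f(x2) => keep [1.0560, 4.1114]
Step 3: [1.0560, 4.1114], x1=2.2232 (f=0.0498), x2=2.9442 (f=0.8916); f(x1) < f(x2) => keep [1.0560, 2.9442]
Final interval: [1.0560, 2.9442]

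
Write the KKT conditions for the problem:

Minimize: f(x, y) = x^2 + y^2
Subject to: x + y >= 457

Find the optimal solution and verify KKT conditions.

KKT conditions for min x^2 + y^2 s.t. x + y >= 457:
Stationarity: 2x = mu, 2y = mu
So x = y = mu/2.
Complementary slackness: mu*(x + y - 457) = 0
Primal feasibility: x + y >= 457; dual feasibility: mu >= 0
If mu = 0 then x = y = 0, but 0 + 0 < 457 is infeasible, so the constraint is active.
Constraint active: x + y = 2*(mu/2) = 457 => mu = 457
x = y = 457/2, f = 208849/2
Verify: stationarity 2*(457/2) = 457 = mu; primal 457/2 + 457/2 = 457 >= 457; dual mu = 457 >= 0; complementary slackness 457*(457 - 457) = 0. All KKT conditions hold.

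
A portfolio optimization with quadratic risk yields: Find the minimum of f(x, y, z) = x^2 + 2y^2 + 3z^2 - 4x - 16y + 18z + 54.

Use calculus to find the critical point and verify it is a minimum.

f(x,y,z) = x^2 + 2y^2 + 3z^2 - 4x - 16y + 18z + 54
df/dx = 2x + (-4) = 0 => x = 2
df/dy = 4y + (-16) = 0 => y = 4
df/dz = 6z + (18) = 0 => z = -3
f(2,4,-3) = 1*(2)^2 + 2*(4)^2 + 3*(-3)^2 + -4*(2) + -16*(4) + 18*(-3) + 54 = -9
Hessian is diagonal with entries 2, 4, 6 > 0, confirmed minimum.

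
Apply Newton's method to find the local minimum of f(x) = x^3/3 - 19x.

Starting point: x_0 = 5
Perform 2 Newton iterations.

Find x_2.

f(x) = x^3/3 - 19x
f'(x) = x^2 - 19, f''(x) = 2x
Newton update: x_{n+1} = x_n - (x_n^2 - 19)/(2*x_n)
Step 1: x_0 = 5, f'=6, f''=10, x_1 = 22/5
Step 2: x_1 = 22/5, f'=9/25, f''=44/5, x_2 = 959/220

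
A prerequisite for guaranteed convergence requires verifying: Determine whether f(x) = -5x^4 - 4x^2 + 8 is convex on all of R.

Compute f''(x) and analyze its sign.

f(x) = -5x^4 - 4x^2 + 8
f'(x) = -20x^3 + -8x
f''(x) = -60x^2 + -8
f''(x) = -60x^2 + -8 <= -8 < 0 for all x
Therefore, f is concave on R.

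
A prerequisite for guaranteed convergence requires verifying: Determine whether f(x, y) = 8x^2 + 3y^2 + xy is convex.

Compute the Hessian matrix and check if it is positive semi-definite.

f(x,y) = 8x^2 + 3y^2 + xy
Hessian H = [[16, 1], [1, 6]]
trace(H) = 22, det(H) = 95
Eigenvalues: (22 +/- sqrt(104)) / 2 = 16.1, 5.901
Since both eigenvalues > 0, f is convex.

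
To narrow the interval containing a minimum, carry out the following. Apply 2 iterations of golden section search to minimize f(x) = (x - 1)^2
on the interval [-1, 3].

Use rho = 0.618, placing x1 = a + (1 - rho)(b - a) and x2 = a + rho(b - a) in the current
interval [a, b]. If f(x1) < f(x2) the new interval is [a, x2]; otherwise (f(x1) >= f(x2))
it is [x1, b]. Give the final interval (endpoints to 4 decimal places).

Golden section search for min of f(x) = (x - 1)^2 on [-1, 3].
Each step: x1 = a + (1 - rho)(b - a), x2 = a + rho(b - a); if f(x1) < f(x2) keep [a, x2], otherwise keep [x1, b].
Step 1: [-1.0000, 3.0000], x1=0.5280 (f=0.2228), x2=1.4720 (f=0.2228); f(x1) = f(x2) (tie, not '<') => keep [0.5280, 3.0000]
Step 2: [0.5280, 3.0000], x1=1.4723 (f=0.2231), x2=2.0557 (f=1.1145); f(x1) < f(x2) => keep [0.5280, 2.0557]
Final interval: [0.5280, 2.0557]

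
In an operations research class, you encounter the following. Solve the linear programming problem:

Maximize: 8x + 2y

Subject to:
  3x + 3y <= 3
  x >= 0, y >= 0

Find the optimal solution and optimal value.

The feasible region has vertices at [(0, 0), (1, 0), (0, 1)].
Checking objective 8x + 2y at each vertex:
  (0, 0): 8*0 + 2*0 = 0
  (1, 0): 8*1 + 2*0 = 8
  (0, 1): 8*0 + 2*1 = 2
Maximum is 8 at (1, 0).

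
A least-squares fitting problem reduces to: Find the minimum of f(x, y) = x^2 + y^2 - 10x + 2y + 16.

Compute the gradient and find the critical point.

f(x,y) = x^2 + y^2 - 10x + 2y + 16
df/dx = 2x + (-10) = 0  =>  x = 5
df/dy = 2y + (2) = 0  =>  y = -1
f(5, -1) = 1*(5)^2 + 1*(-1)^2 + -10*(5) + 2*(-1) + 16 = -10
Hessian is diagonal with entries 2, 2 > 0, so this is a minimum.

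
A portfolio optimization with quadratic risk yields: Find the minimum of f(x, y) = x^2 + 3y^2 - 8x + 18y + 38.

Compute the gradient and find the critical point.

f(x,y) = x^2 + 3y^2 - 8x + 18y + 38
df/dx = 2x + (-8) = 0  =>  x = 4
df/dy = 6y + (18) = 0  =>  y = -3
f(4, -3) = 1*(4)^2 + 3*(-3)^2 + -8*(4) + 18*(-3) + 38 = -5
Hessian is diagonal with entries 2, 6 > 0, so this is a minimum.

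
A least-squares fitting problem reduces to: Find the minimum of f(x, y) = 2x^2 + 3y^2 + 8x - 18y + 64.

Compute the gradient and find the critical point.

f(x,y) = 2x^2 + 3y^2 + 8x - 18y + 64
df/dx = 4x + (8) = 0  =>  x = -2
df/dy = 6y + (-18) = 0  =>  y = 3
f(-2, 3) = 2*(-2)^2 + 3*(3)^2 + 8*(-2) + -18*(3) + 64 = 29
Hessian is diagonal with entries 4, 6 > 0, so this is a minimum.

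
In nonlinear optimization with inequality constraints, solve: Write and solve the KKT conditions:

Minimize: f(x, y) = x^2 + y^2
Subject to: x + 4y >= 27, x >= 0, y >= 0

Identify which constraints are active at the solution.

KKT conditions for min x^2 + y^2 s.t. 1x + 4y >= 27, x >= 0, y >= 0:
Stationarity: 2x = mu*1 + mu_x, 2y = mu*4 + mu_y, with mu, mu_x, mu_y >= 0
Complementary slackness: mu*(x + 4y - 27) = 0, mu_x*x = 0, mu_y*y = 0
(0, 0) is infeasible (1*0 + 4*0 < 27), so if mu = 0 stationarity would force x = mu_x/2 >= 0, y = mu_y/2 >= 0 with mu_x*x = mu_y*y = 0, i.e. x = y = 0: contradiction. Hence mu > 0 and x + 4y = 27 is active.
Try x > 0, y > 0 (so mu_x = mu_y = 0): x = 1*mu/2, y = 4*mu/2
Substitute: 1*(1*mu/2) + 4*(4*mu/2) = 27
  mu*17/2 = 27 => mu = 54/17
x* = 27/17 > 0, y* = 108/17 > 0, consistent with mu_x = mu_y = 0.
f is convex and the constraints are linear, so this KKT point is the global minimum.
f* = 729/17
Active constraints: x + 4y >= 27 (holds with equality, mu = 54/17 > 0); x >= 0 and y >= 0 are inactive (mu_x = mu_y = 0).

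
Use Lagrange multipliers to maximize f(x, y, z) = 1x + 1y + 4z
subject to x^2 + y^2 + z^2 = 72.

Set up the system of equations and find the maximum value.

Lagrange conditions: 1 = 2*lambda*x, 1 = 2*lambda*y, 4 = 2*lambda*z
So x:1 = y:1 = z:4, i.e. x = 1t, y = 1t, z = 4t
Constraint: t^2*(1^2 + 1^2 + 4^2) = 72
  t^2 * 18 = 72  =>  t = sqrt(4)
Maximum = 1*1t + 1*1t + 4*4t = 18*sqrt(4) = 36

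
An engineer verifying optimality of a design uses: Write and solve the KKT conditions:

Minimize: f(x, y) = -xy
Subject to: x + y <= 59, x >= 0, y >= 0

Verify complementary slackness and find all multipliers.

Problem: min -xy s.t. x + y <= 59 (multiplier lambda), x >= 0 (mu_x), y >= 0 (mu_y)
KKT stationarity: -y + lambda - mu_x = 0, -x + lambda - mu_y = 0, with lambda, mu_x, mu_y >= 0
Complementary slackness: lambda*(x + y - 59) = 0, mu_x*x = 0, mu_y*y = 0
If lambda = 0: y = -mu_x <= 0 and x = -mu_y <= 0 force x = y = 0 with f = 0; but x = y = 59/2 is feasible with f = -3481/4 < 0, so this is not the minimum. Hence lambda > 0 and x + y = 59.
Try x > 0, y > 0 (so mu_x = mu_y = 0): y = lambda, x = lambda => x = y = lambda
x + y = 59 => 2*lambda = 59 => lambda = 59/2
x* = y* = 59/2 > 0, consistent with mu_x = mu_y = 0.
(Any feasible point with x = 0 or y = 0 has f = 0 > -3481/4, so the minimum is not on those boundaries.)
min(-xy) = -3481/4 (i.e. max xy = 3481/4)
Multipliers: lambda = 59/2, mu_x = 0, mu_y = 0
Complementary slackness: lambda*(x + y - 59) = 59/2*(59/2 + 59/2 - 59) = 0, mu_x*x = 0*59/2 = 0, mu_y*y = 0*59/2 = 0. Satisfied.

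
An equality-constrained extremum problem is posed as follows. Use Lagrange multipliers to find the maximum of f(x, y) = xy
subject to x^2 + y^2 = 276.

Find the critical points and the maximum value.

Lagrange conditions: y = 2*lambda*x and x = 2*lambda*y
If x = 0 then y = 0, violating the constraint, so x, y != 0.
Dividing: y/x = x/y => x^2 = y^2 => y = x or y = -x
Constraint: 2x^2 = 276 => x^2 = 138 => x = +/-sqrt(138)
Critical points: (sqrt(138), sqrt(138)), (-sqrt(138), -sqrt(138)), (sqrt(138), -sqrt(138)), (-sqrt(138), sqrt(138))
  y = x:  xy = x^2 = 138  at (sqrt(138), sqrt(138)) and (-sqrt(138), -sqrt(138))
  y = -x: xy = -x^2 = -138 at (sqrt(138), -sqrt(138)) and (-sqrt(138), sqrt(138))
Maximum xy = 138 at (sqrt(138), sqrt(138)) and (-sqrt(138), -sqrt(138))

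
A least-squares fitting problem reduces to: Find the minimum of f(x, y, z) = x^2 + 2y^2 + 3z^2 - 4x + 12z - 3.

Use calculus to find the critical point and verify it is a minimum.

f(x,y,z) = x^2 + 2y^2 + 3z^2 - 4x + 12z - 3
df/dx = 2x + (-4) = 0 => x = 2
df/dy = 4y + (0) = 0 => y = 0
df/dz = 6z + (12) = 0 => z = -2
f(2,0,-2) = 1*(2)^2 + 2*(0)^2 + 3*(-2)^2 + -4*(2) + 12*(-2) + -3 = -19
Hessian is diagonal with entries 2, 4, 6 > 0, confirmed minimum.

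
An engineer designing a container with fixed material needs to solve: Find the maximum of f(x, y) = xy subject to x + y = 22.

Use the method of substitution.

Substitute y = 22 - x into f(x,y) = xy:
g(x) = x(22 - x) = 22x - x^2
g'(x) = 22 - 2x = 0  =>  x = 11
y = 22 - 11 = 11
Maximum value = 11 * 11 = 121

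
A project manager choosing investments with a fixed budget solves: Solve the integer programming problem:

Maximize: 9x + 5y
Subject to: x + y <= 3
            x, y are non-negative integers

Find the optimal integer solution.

Objective: 9x + 5y, constraint: x + y <= 3
Coefficient of x is 9 >= coefficient of y is 5, so allocate the entire budget to x.
Optimal: x = 3, y = 0, value = 27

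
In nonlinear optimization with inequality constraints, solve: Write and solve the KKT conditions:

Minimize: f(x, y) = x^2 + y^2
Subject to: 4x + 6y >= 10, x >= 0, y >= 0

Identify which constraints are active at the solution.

KKT conditions for min x^2 + y^2 s.t. 4x + 6y >= 10, x >= 0, y >= 0:
Stationarity: 2x = mu*4 + mu_x, 2y = mu*6 + mu_y, with mu, mu_x, mu_y >= 0
Complementary slackness: mu*(4x + 6y - 10) = 0, mu_x*x = 0, mu_y*y = 0
(0, 0) is infeasible (4*0 + 6*0 < 10), so if mu = 0 stationarity would force x = mu_x/2 >= 0, y = mu_y/2 >= 0 with mu_x*x = mu_y*y = 0, i.e. x = y = 0: contradiction. Hence mu > 0 and 4x + 6y = 10 is active.
Try x > 0, y > 0 (so mu_x = mu_y = 0): x = 4*mu/2, y = 6*mu/2
Substitute: 4*(4*mu/2) + 6*(6*mu/2) = 10
  mu*52/2 = 10 => mu = 5/13
x* = 10/13 > 0, y* = 15/13 > 0, consistent with mu_x = mu_y = 0.
f is convex and the constraints are linear, so this KKT point is the global minimum.
f* = 25/13
Active constraints: 4x + 6y >= 10 (holds with equality, mu = 5/13 > 0); x >= 0 and y >= 0 are inactive (mu_x = mu_y = 0).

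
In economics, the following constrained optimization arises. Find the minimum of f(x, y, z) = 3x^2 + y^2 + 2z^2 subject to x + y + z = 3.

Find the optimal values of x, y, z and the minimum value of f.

Using Lagrange multipliers on f = 3x^2 + y^2 + 2z^2 with constraint x + y + z = 3:
Conditions: 2*3*x = lambda, 2*1*y = lambda, 2*2*z = lambda
So x = lambda/6, y = lambda/2, z = lambda/4
Substituting into constraint: lambda * (11/12) = 3
lambda = 36/11
x = 6/11, y = 18/11, z = 9/11
Minimum value = 54/11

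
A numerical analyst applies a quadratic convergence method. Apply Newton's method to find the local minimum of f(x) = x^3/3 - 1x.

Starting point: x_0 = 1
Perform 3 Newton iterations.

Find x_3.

f(x) = x^3/3 - 1x
f'(x) = x^2 - 1, f''(x) = 2x
Newton update: x_{n+1} = x_n - (x_n^2 - 1)/(2*x_n)
Step 1: x_0 = 1, f'=0, f''=2, x_1 = 1
Step 2: x_1 = 1, f'=0, f''=2, x_2 = 1
Step 3: x_2 = 1, f'=0, f''=2, x_3 = 1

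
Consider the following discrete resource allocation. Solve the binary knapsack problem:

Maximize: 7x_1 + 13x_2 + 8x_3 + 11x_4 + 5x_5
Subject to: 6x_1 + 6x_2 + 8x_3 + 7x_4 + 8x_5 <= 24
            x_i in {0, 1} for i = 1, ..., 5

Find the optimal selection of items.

Items: item 1 (v=7, w=6), item 2 (v=13, w=6), item 3 (v=8, w=8), item 4 (v=11, w=7), item 5 (v=5, w=8)
Capacity: 24
Checking all 32 subsets (w = total weight, v = total value):
  {}: w = 0, v = 0
  {1}: w = 6, v = 7
  {2}: w = 6, v = 13
  {3}: w = 8, v = 8
  {4}: w = 7, v = 11
  {5}: w = 8, v = 5
  {1, 2}: w = 12, v = 20
  {1, 3}: w = 14, v = 15
  {1, 4}: w = 13, v = 18
  {1, 5}: w = 14, v = 12
  {2, 3}: w = 14, v = 21
  {2, 4}: w = 13, v = 24
  {2, 5}: w = 14, v = 18
  {3, 4}: w = 15, v = 19
  {3, 5}: w = 16, v = 13
  {4, 5}: w = 15, v = 16
  {1, 2, 3}: w = 20, v = 28
  {1, 2, 4}: w = 19, v = 31
  {1, 2, 5}: w = 20, v = 25
  {1, 3, 4}: w = 21, v = 26
  {1, 3, 5}: w = 22, v = 20
  {1, 4, 5}: w = 21, v = 23
  {2, 3, 4}: w = 21, v = 32
  {2, 3, 5}: w = 22, v = 26
  {2, 4, 5}: w = 21, v = 29
  {3, 4, 5}: w = 23, v = 24
  {1, 2, 3, 4}: w = 27 > 24, infeasible
  {1, 2, 3, 5}: w = 28 > 24, infeasible
  {1, 2, 4, 5}: w = 27 > 24, infeasible
  {1, 3, 4, 5}: w = 29 > 24, infeasible
  {2, 3, 4, 5}: w = 29 > 24, infeasible
  {1, 2, 3, 4, 5}: w = 35 > 24, infeasible
Best feasible subset: items [2, 3, 4]
Total weight: 21 <= 24, total value: 32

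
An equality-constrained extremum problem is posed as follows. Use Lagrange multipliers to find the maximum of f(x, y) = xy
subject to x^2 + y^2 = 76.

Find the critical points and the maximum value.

Lagrange conditions: y = 2*lambda*x and x = 2*lambda*y
If x = 0 then y = 0, violating the constraint, so x, y != 0.
Dividing: y/x = x/y => x^2 = y^2 => y = x or y = -x
Constraint: 2x^2 = 76 => x^2 = 38 => x = +/-sqrt(38)
Critical points: (sqrt(38), sqrt(38)), (-sqrt(38), -sqrt(38)), (sqrt(38), -sqrt(38)), (-sqrt(38), sqrt(38))
  y = x:  xy = x^2 = 38  at (sqrt(38), sqrt(38)) and (-sqrt(38), -sqrt(38))
  y = -x: xy = -x^2 = -38 at (sqrt(38), -sqrt(38)) and (-sqrt(38), sqrt(38))
Maximum xy = 38 at (sqrt(38), sqrt(38)) and (-sqrt(38), -sqrt(38))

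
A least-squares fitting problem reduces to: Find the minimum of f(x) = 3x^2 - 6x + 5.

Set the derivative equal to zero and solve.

f(x) = 3x^2 - 6x + 5
f'(x) = 6x + (-6) = 0
x = 6/6 = 1
f(1) = 2
Since f''(x) = 6 > 0, this is a minimum.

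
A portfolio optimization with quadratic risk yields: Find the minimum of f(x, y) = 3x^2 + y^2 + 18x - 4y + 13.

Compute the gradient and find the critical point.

f(x,y) = 3x^2 + y^2 + 18x - 4y + 13
df/dx = 6x + (18) = 0  =>  x = -3
df/dy = 2y + (-4) = 0  =>  y = 2
f(-3, 2) = 3*(-3)^2 + 1*(2)^2 + 18*(-3) + -4*(2) + 13 = -18
Hessian is diagonal with entries 6, 2 > 0, so this is a minimum.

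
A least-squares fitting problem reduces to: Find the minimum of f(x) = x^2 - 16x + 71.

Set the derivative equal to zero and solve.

f(x) = x^2 - 16x + 71
f'(x) = 2x + (-16) = 0
x = 16/2 = 8
f(8) = 7
Since f''(x) = 2 > 0, this is a minimum.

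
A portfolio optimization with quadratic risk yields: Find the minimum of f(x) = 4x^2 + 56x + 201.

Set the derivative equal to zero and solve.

f(x) = 4x^2 + 56x + 201
f'(x) = 8x + (56) = 0
x = -56/8 = -7
f(-7) = 5
Since f''(x) = 8 > 0, this is a minimum.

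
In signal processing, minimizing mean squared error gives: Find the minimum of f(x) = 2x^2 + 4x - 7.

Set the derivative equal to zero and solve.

f(x) = 2x^2 + 4x - 7
f'(x) = 4x + (4) = 0
x = -4/4 = -1
f(-1) = -9
Since f''(x) = 4 > 0, this is a minimum.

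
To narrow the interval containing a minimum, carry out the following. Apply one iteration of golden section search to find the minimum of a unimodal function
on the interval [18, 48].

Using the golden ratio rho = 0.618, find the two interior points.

Golden section search on [18, 48].
Golden ratio rho = 0.618 (approx).
Interior points:
  x_1 = 18 + (1-0.618)*30 = 29.4600
  x_2 = 18 + 0.618*30 = 36.5400
Compare f(x_1) and f(x_2) to determine which subinterval to keep.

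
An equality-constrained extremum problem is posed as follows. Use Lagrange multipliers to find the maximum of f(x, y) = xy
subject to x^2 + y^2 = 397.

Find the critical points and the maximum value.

Lagrange conditions: y = 2*lambda*x and x = 2*lambda*y
If x = 0 then y = 0, violating the constraint, so x, y != 0.
Dividing: y/x = x/y => x^2 = y^2 => y = x or y = -x
Constraint: 2x^2 = 397 => x^2 = 397/2 => x = +/-sqrt(397/2)
Critical points: (sqrt(397/2), sqrt(397/2)), (-sqrt(397/2), -sqrt(397/2)), (sqrt(397/2), -sqrt(397/2)), (-sqrt(397/2), sqrt(397/2))
  y = x:  xy = x^2 = 397/2  at (sqrt(397/2), sqrt(397/2)) and (-sqrt(397/2), -sqrt(397/2))
  y = -x: xy = -x^2 = -397/2 at (sqrt(397/2), -sqrt(397/2)) and (-sqrt(397/2), sqrt(397/2))
Maximum xy = 397/2 at (sqrt(397/2), sqrt(397/2)) and (-sqrt(397/2), -sqrt(397/2))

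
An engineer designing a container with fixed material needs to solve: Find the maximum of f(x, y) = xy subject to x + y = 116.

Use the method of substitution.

Substitute y = 116 - x into f(x,y) = xy:
g(x) = x(116 - x) = 116x - x^2
g'(x) = 116 - 2x = 0  =>  x = 58
y = 116 - 58 = 58
Maximum value = 58 * 58 = 3364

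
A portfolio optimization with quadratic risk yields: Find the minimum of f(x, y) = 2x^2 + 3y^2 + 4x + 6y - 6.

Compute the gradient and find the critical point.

f(x,y) = 2x^2 + 3y^2 + 4x + 6y - 6
df/dx = 4x + (4) = 0  =>  x = -1
df/dy = 6y + (6) = 0  =>  y = -1
f(-1, -1) = 2*(-1)^2 + 3*(-1)^2 + 4*(-1) + 6*(-1) + -6 = -11
Hessian is diagonal with entries 4, 6 > 0, so this is a minimum.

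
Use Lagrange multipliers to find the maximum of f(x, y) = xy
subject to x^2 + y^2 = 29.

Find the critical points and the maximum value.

Lagrange conditions: y = 2*lambda*x and x = 2*lambda*y
If x = 0 then y = 0, violating the constraint, so x, y != 0.
Dividing: y/x = x/y => x^2 = y^2 => y = x or y = -x
Constraint: 2x^2 = 29 => x^2 = 29/2 => x = +/-sqrt(29/2)
Critical points: (sqrt(29/2), sqrt(29/2)), (-sqrt(29/2), -sqrt(29/2)), (sqrt(29/2), -sqrt(29/2)), (-sqrt(29/2), sqrt(29/2))
  y = x:  xy = x^2 = 29/2  at (sqrt(29/2), sqrt(29/2)) and (-sqrt(29/2), -sqrt(29/2))
  y = -x: xy = -x^2 = -29/2 at (sqrt(29/2), -sqrt(29/2)) and (-sqrt(29/2), sqrt(29/2))
Maximum xy = 29/2 at (sqrt(29/2), sqrt(29/2)) and (-sqrt(29/2), -sqrt(29/2))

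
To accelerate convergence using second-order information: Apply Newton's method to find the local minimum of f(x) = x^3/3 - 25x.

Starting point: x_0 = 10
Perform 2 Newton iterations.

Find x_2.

f(x) = x^3/3 - 25x
f'(x) = x^2 - 25, f''(x) = 2x
Newton update: x_{n+1} = x_n - (x_n^2 - 25)/(2*x_n)
Step 1: x_0 = 10, f'=75, f''=20, x_1 = 25/4
Step 2: x_1 = 25/4, f'=225/16, f''=25/2, x_2 = 41/8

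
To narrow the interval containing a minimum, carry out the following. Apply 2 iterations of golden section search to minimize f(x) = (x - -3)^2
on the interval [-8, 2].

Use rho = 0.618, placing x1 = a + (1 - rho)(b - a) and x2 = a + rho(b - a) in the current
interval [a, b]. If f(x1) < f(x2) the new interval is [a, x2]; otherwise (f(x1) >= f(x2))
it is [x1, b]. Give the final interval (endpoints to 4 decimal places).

Golden section search for min of f(x) = (x - -3)^2 on [-8, 2].
Each step: x1 = a + (1 - rho)(b - a), x2 = a + rho(b - a); if f(x1) < f(x2) keep [a, x2], otherwise keep [x1, b].
Step 1: [-8.0000, 2.0000], x1=-4.1800 (f=1.3924), x2=-1.8200 (f=1.3924); f(x1) = f(x2) (tie, not '<') => keep [-4.1800, 2.0000]
Step 2: [-4.1800, 2.0000], x1=-1.8192 (f=1.3942), x2=-0.3608 (f=6.9656); f(x1) < f(x2) => keep [-4.1800, -0.3608]
Final interval: [-4.1800, -0.3608]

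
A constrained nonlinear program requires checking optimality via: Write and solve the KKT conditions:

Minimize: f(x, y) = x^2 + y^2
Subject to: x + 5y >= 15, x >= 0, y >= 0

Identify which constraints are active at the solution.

KKT conditions for min x^2 + y^2 s.t. 1x + 5y >= 15, x >= 0, y >= 0:
Stationarity: 2x = mu*1 + mu_x, 2y = mu*5 + mu_y, with mu, mu_x, mu_y >= 0
Complementary slackness: mu*(x + 5y - 15) = 0, mu_x*x = 0, mu_y*y = 0
(0, 0) is infeasible (1*0 + 5*0 < 15), so if mu = 0 stationarity would force x = mu_x/2 >= 0, y = mu_y/2 >= 0 with mu_x*x = mu_y*y = 0, i.e. x = y = 0: contradiction. Hence mu > 0 and x + 5y = 15 is active.
Try x > 0, y > 0 (so mu_x = mu_y = 0): x = 1*mu/2, y = 5*mu/2
Substitute: 1*(1*mu/2) + 5*(5*mu/2) = 15
  mu*26/2 = 15 => mu = 15/13
x* = 15/26 > 0, y* = 75/26 > 0, consistent with mu_x = mu_y = 0.
f is convex and the constraints are linear, so this KKT point is the global minimum.
f* = 225/26
Active constraints: x + 5y >= 15 (holds with equality, mu = 15/13 > 0); x >= 0 and y >= 0 are inactive (mu_x = mu_y = 0).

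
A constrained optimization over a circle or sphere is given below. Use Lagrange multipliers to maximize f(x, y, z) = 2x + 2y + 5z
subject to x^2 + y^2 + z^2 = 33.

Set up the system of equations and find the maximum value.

Lagrange conditions: 2 = 2*lambda*x, 2 = 2*lambda*y, 5 = 2*lambda*z
So x:2 = y:2 = z:5, i.e. x = 2t, y = 2t, z = 5t
Constraint: t^2*(2^2 + 2^2 + 5^2) = 33
  t^2 * 33 = 33  =>  t = sqrt(1)
Maximum = 2*2t + 2*2t + 5*5t = 33*sqrt(1) = 33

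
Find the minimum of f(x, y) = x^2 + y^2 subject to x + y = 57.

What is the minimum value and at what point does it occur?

Substitute y = 57 - x into f(x,y) = x^2 + y^2:
g(x) = x^2 + (57 - x)^2 = 2x^2 - 114x + 3249
g'(x) = 4x - 114 = 0  =>  x = 57/2
y = 57 - 57/2 = 57/2
Minimum value = (57/2)^2 + (57/2)^2 = 3249/2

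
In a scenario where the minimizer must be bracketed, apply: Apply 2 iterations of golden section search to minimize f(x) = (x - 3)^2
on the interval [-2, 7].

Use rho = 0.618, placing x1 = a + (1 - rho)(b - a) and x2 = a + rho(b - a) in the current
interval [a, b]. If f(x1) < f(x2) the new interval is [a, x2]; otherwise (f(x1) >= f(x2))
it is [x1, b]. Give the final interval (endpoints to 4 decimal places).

Golden section search for min of f(x) = (x - 3)^2 on [-2, 7].
Each step: x1 = a + (1 - rho)(b - a), x2 = a + rho(b - a); if f(x1) < f(x2) keep [a, x2], otherwise keep [x1, b].
Step 1: [-2.0000, 7.0000], x1=1.4380 (f=2.4398), x2=3.5620 (f=0.3158); f(x1) > f(x2) => keep [1.4380, 7.0000]
Step 2: [1.4380, 7.0000], x1=3.5627 (f=0.3166), x2=4.8753 (f=3.5168); f(x1) < f(x2) => keep [1.4380, 4.8753]
Final interval: [1.4380, 4.8753]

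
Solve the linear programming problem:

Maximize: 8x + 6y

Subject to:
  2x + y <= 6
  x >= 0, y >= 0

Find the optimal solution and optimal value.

The feasible region has vertices at [(0, 0), (3, 0), (0, 6)].
Checking objective 8x + 6y at each vertex:
  (0, 0): 8*0 + 6*0 = 0
  (3, 0): 8*3 + 6*0 = 24
  (0, 6): 8*0 + 6*6 = 36
Maximum is 36 at (0, 6).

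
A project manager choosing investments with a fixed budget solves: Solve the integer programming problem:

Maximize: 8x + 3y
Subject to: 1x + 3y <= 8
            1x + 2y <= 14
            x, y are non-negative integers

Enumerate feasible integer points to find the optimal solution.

Constraint 1: 1x + 3y <= 8
Constraint 2: 1x + 2y <= 14
Feasible x range (need y >= 0): 0 <= x <= min(8/1, 14/1) => x in {0, ..., 8}.
Enumerate feasible integer points row by row (the coefficient of y is 3 > 0, so for each x the largest feasible y gives the best value):
  x = 0: y <= min((8 - 1*0)/3, (14 - 1*0)/2) => y in {0, ..., 2}; best 8*0 + 3*2 = 6
  x = 1: y <= min((8 - 1*1)/3, (14 - 1*1)/2) => y in {0, ..., 2}; best 8*1 + 3*2 = 14
  x = 2: y <= min((8 - 1*2)/3, (14 - 1*2)/2) => y in {0, ..., 2}; best 8*2 + 3*2 = 22
  x = 3: y <= min((8 - 1*3)/3, (14 - 1*3)/2) => y in {0, ..., 1}; best 8*3 + 3*1 = 27
  x = 4: y <= min((8 - 1*4)/3, (14 - 1*4)/2) => y in {0, ..., 1}; best 8*4 + 3*1 = 35
  x = 5: y <= min((8 - 1*5)/3, (14 - 1*5)/2) => y in {0, ..., 1}; best 8*5 + 3*1 = 43
  x = 6: y <= min((8 - 1*6)/3, (14 - 1*6)/2) => y in {0}; best 8*6 + 3*0 = 48
  x = 7: y <= min((8 - 1*7)/3, (14 - 1*7)/2) => y in {0}; best 8*7 + 3*0 = 56
  x = 8: y <= min((8 - 1*8)/3, (14 - 1*8)/2) => y in {0}; best 8*8 + 3*0 = 64
The maximum 8x + 3y = 64 is achieved at x = 8, y = 0.
Check: 1*8 + 3*0 = 8 <= 8 and 1*8 + 2*0 = 8 <= 14.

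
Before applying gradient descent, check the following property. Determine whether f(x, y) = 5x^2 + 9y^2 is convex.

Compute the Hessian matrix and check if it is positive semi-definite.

f(x,y) = 5x^2 + 9y^2
Hessian H = [[10, 0], [0, 18]]
trace(H) = 28, det(H) = 180
Eigenvalues: (28 +/- sqrt(64)) / 2 = 18, 10
Since both eigenvalues > 0, f is convex.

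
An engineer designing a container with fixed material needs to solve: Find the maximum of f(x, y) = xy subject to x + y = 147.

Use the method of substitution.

Substitute y = 147 - x into f(x,y) = xy:
g(x) = x(147 - x) = 147x - x^2
g'(x) = 147 - 2x = 0  =>  x = 147/2
y = 147 - 147/2 = 147/2
Maximum value = (147/2) * (147/2) = 21609/4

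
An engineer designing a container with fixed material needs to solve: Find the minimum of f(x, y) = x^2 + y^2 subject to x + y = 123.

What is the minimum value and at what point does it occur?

Substitute y = 123 - x into f(x,y) = x^2 + y^2:
g(x) = x^2 + (123 - x)^2 = 2x^2 - 246x + 15129
g'(x) = 4x - 246 = 0  =>  x = 123/2
y = 123 - 123/2 = 123/2
Minimum value = (123/2)^2 + (123/2)^2 = 15129/2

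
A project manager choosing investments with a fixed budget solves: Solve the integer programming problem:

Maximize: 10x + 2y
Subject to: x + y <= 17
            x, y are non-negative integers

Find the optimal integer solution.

Objective: 10x + 2y, constraint: x + y <= 17
Coefficient of x is 10 >= coefficient of y is 2, so allocate the entire budget to x.
Optimal: x = 17, y = 0, value = 170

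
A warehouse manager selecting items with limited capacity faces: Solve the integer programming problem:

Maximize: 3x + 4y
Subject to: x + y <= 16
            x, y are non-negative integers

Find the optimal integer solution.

Objective: 3x + 4y, constraint: x + y <= 16
Coefficient of y is 4 > coefficient of x is 3, so allocate the entire budget to y.
Optimal: x = 0, y = 16, value = 64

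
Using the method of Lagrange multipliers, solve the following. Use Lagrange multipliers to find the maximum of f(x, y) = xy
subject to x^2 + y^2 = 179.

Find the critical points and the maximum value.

Lagrange conditions: y = 2*lambda*x and x = 2*lambda*y
If x = 0 then y = 0, violating the constraint, so x, y != 0.
Dividing: y/x = x/y => x^2 = y^2 => y = x or y = -x
Constraint: 2x^2 = 179 => x^2 = 179/2 => x = +/-sqrt(179/2)
Critical points: (sqrt(179/2), sqrt(179/2)), (-sqrt(179/2), -sqrt(179/2)), (sqrt(179/2), -sqrt(179/2)), (-sqrt(179/2), sqrt(179/2))
  y = x:  xy = x^2 = 179/2  at (sqrt(179/2), sqrt(179/2)) and (-sqrt(179/2), -sqrt(179/2))
  y = -x: xy = -x^2 = -179/2 at (sqrt(179/2), -sqrt(179/2)) and (-sqrt(179/2), sqrt(179/2))
Maximum xy = 179/2 at (sqrt(179/2), sqrt(179/2)) and (-sqrt(179/2), -sqrt(179/2))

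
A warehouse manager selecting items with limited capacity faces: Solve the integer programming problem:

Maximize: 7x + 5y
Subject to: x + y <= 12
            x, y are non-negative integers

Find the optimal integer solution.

Objective: 7x + 5y, constraint: x + y <= 12
Coefficient of x is 7 >= coefficient of y is 5, so allocate the entire budget to x.
Optimal: x = 12, y = 0, value = 84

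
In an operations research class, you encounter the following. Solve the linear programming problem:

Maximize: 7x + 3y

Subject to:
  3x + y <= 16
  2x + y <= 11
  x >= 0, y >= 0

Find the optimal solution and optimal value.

Feasible vertices: (0, 0), (0, 11), (5, 1), (16/3, 0)
Objective 7x + 3y at each:
  (0, 0): 0
  (0, 11): 33
  (5, 1): 38
  (16/3, 0): 112/3
Maximum is 38 at (5, 1).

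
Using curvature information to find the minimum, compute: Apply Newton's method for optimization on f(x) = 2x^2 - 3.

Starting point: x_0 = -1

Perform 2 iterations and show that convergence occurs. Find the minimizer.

f(x) = 2x^2 - 3, f'(x) = 4x + (0), f''(x) = 4
Step 1: f'(-1) = -4, x_1 = -1 - -4/4 = 0
Step 2: f'(0) = 0, x_2 = 0 (converged)
Newton's method converges in 1 step for quadratics.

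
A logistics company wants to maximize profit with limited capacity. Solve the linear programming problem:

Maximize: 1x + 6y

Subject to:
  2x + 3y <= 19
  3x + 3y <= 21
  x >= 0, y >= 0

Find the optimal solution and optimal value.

Feasible vertices: (0, 0), (0, 19/3), (2, 5), (7, 0)
Objective 1x + 6y at each:
  (0, 0): 0
  (0, 19/3): 38
  (2, 5): 32
  (7, 0): 7
Maximum is 38 at (0, 19/3).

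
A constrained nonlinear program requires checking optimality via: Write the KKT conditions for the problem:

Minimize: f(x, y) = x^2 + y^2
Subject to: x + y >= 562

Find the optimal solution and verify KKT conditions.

KKT conditions for min x^2 + y^2 s.t. x + y >= 562:
Stationarity: 2x = mu, 2y = mu
So x = y = mu/2.
Complementary slackness: mu*(x + y - 562) = 0
Primal feasibility: x + y >= 562; dual feasibility: mu >= 0
If mu = 0 then x = y = 0, but 0 + 0 < 562 is infeasible, so the constraint is active.
Constraint active: x + y = 2*(mu/2) = 562 => mu = 562
x = y = 281, f = 157922
Verify: stationarity 2*281 = 562 = mu; primal 281 + 281 = 562 >= 562; dual mu = 562 >= 0; complementary slackness 562*(562 - 562) = 0. All KKT conditions hold.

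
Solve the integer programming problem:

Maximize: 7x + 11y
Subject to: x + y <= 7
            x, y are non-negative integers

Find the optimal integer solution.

Objective: 7x + 11y, constraint: x + y <= 7
Coefficient of y is 11 > coefficient of x is 7, so allocate the entire budget to y.
Optimal: x = 0, y = 7, value = 77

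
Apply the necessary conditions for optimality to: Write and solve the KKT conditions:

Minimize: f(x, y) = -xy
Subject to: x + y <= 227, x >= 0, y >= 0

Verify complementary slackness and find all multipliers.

Problem: min -xy s.t. x + y <= 227 (multiplier lambda), x >= 0 (mu_x), y >= 0 (mu_y)
KKT stationarity: -y + lambda - mu_x = 0, -x + lambda - mu_y = 0, with lambda, mu_x, mu_y >= 0
Complementary slackness: lambda*(x + y - 227) = 0, mu_x*x = 0, mu_y*y = 0
If lambda = 0: y = -mu_x <= 0 and x = -mu_y <= 0 force x = y = 0 with f = 0; but x = y = 227/2 is feasible with f = -51529/4 < 0, so this is not the minimum. Hence lambda > 0 and x + y = 227.
Try x > 0, y > 0 (so mu_x = mu_y = 0): y = lambda, x = lambda => x = y = lambda
x + y = 227 => 2*lambda = 227 => lambda = 227/2
x* = y* = 227/2 > 0, consistent with mu_x = mu_y = 0.
(Any feasible point with x = 0 or y = 0 has f = 0 > -51529/4, so the minimum is not on those boundaries.)
min(-xy) = -51529/4 (i.e. max xy = 51529/4)
Multipliers: lambda = 227/2, mu_x = 0, mu_y = 0
Complementary slackness: lambda*(x + y - 227) = 227/2*(227/2 + 227/2 - 227) = 0, mu_x*x = 0*227/2 = 0, mu_y*y = 0*227/2 = 0. Satisfied.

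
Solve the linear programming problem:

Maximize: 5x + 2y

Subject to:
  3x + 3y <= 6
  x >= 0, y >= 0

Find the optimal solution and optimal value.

The feasible region has vertices at [(0, 0), (2, 0), (0, 2)].
Checking objective 5x + 2y at each vertex:
  (0, 0): 5*0 + 2*0 = 0
  (2, 0): 5*2 + 2*0 = 10
  (0, 2): 5*0 + 2*2 = 4
Maximum is 10 at (2, 0).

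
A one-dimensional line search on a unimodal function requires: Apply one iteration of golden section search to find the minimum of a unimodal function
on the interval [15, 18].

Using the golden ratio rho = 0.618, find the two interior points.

Golden section search on [15, 18].
Golden ratio rho = 0.618 (approx).
Interior points:
  x_1 = 15 + (1-0.618)*3 = 16.1460
  x_2 = 15 + 0.618*3 = 16.8540
Compare f(x_1) and f(x_2) to determine which subinterval to keep.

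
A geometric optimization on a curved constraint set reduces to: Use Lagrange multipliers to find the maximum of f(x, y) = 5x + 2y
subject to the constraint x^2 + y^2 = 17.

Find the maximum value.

Set up Lagrange conditions: grad f = lambda * grad g
  5 = 2*lambda*x
  2 = 2*lambda*y
From these: x/y = 5/2, so x = 5t, y = 2t for some t.
Substitute into constraint: (5t)^2 + (2t)^2 = 17
  t^2 * 29 = 17
  t = sqrt(17/29)
Maximum = 5*x + 2*y = (5^2 + 2^2)*t = 29 * sqrt(17/29) = sqrt(493)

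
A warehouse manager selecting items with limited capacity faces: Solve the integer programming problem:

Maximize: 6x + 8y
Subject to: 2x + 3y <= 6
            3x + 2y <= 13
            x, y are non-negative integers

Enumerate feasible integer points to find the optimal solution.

Constraint 1: 2x + 3y <= 6
Constraint 2: 3x + 2y <= 13
Feasible x range (need y >= 0): 0 <= x <= min(6/2, 13/3) => x in {0, ..., 3}.
Enumerate feasible integer points row by row (the coefficient of y is 8 > 0, so for each x the largest feasible y gives the best value):
  x = 0: y <= min((6 - 2*0)/3, (13 - 3*0)/2) => y in {0, ..., 2}; best 6*0 + 8*2 = 16
  x = 1: y <= min((6 - 2*1)/3, (13 - 3*1)/2) => y in {0, ..., 1}; best 6*1 + 8*1 = 14
  x = 2: y <= min((6 - 2*2)/3, (13 - 3*2)/2) => y in {0}; best 6*2 + 8*0 = 12
  x = 3: y <= min((6 - 2*3)/3, (13 - 3*3)/2) => y in {0}; best 6*3 + 8*0 = 18
The maximum 6x + 8y = 18 is achieved at x = 3, y = 0.
Check: 2*3 + 3*0 = 6 <= 6 and 3*3 + 2*0 = 9 <= 13.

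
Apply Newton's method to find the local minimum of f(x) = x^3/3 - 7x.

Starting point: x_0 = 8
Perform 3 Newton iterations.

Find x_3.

f(x) = x^3/3 - 7x
f'(x) = x^2 - 7, f''(x) = 2x
Newton update: x_{n+1} = x_n - (x_n^2 - 7)/(2*x_n)
Step 1: x_0 = 8, f'=57, f''=16, x_1 = 71/16
Step 2: x_1 = 71/16, f'=3249/256, f''=71/8, x_2 = 6833/2272
Step 3: x_2 = 6833/2272, f'=10556001/5161984, f''=6833/1136, x_3 = 82823777/31049152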